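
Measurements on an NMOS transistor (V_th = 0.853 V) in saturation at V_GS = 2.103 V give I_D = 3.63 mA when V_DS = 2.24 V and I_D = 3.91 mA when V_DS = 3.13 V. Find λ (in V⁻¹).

With V_GS fixed, I_D ∝ (1 + λ V_DS) in saturation, so I_D2/I_D1 = (1 + λ V_DS2)/(1 + λ V_DS1).
3.91/3.63 = 1.077 = (1 + 3.13 λ)/(1 + 2.24 λ).
Solving: λ (I_D1 V_DS2 − I_D2 V_DS1) = I_D2 − I_D1, so λ = (3.91 − 3.63) / (3.63 × 3.13 − 3.91 × 2.24) = 0.28 / 2.6 = 0.108 V⁻¹.

λ = 0.108 V⁻¹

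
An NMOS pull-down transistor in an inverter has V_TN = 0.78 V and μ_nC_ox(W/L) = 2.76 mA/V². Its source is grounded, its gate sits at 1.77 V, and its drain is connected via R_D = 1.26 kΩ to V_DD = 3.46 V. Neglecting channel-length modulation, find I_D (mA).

I_D = 1.35 mA

V_GS = V_G = 1.77 V, so V_ov = 1.77 − 0.78 = 0.99 V.
Assume saturation: I_D = ½ k_n V_ov² = 0.5 × 2.76 × 0.99² = 1.35 mA, giving V_DS = V_DD − I_D R_D = 3.46 − 1.35 × 1.26 = 1.76 V.
V_DS = 1.76 V ≥ V_ov = 0.99 V, confirming saturation.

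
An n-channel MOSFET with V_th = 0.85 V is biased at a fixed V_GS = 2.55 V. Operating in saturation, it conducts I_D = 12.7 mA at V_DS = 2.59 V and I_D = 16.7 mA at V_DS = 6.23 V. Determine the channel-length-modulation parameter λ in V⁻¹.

With V_GS fixed, I_D ∝ (1 + λ V_DS) in saturation, so I_D2/I_D1 = (1 + λ V_DS2)/(1 + λ V_DS1).
16.7/12.7 = 1.315 = (1 + 6.23 λ)/(1 + 2.59 λ).
Solving: λ (I_D1 V_DS2 − I_D2 V_DS1) = I_D2 − I_D1, so λ = (16.7 − 12.7) / (12.7 × 6.23 − 16.7 × 2.59) = 4 / 35.9 = 0.112 V⁻¹.

λ = 0.112 V⁻¹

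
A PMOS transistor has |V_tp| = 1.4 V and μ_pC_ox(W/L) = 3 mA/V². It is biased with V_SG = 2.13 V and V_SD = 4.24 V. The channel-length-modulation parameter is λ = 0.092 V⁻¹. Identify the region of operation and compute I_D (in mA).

V_ov = V_SG − |V_tp| = 2.13 − 1.4 = 0.73 V.
Since V_SD = 4.24 V ≥ V_ov = 0.73 V, the device is in saturation.
I_D = ½ k_p V_ov² (1 + λ V_SD) = 0.5 × 3 × 0.73² × (1 + 0.092 × 4.24) = 1.11 mA.

Saturation; I_D = 1.11 mA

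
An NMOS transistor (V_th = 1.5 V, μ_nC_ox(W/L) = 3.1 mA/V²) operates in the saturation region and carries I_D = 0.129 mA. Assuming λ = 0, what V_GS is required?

V_GS = 1.79 V

In saturation I_D = ½ k_n (V_GS − V_th)², so V_GS − V_th = √(2 I_D / k_n) = √(2 × 0.129 / 3.1) = 0.288 V.
V_GS = 1.5 + 0.288 = 1.79 V.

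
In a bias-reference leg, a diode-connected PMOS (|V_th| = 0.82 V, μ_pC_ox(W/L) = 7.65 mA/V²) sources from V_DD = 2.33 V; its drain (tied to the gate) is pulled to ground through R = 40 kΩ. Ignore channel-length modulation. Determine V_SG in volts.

With gate tied to drain, V_SG = V_SD ≥ V_SG − |V_th|, so the device is in saturation.
KCL at the drain: ½ k_p (V_SG − |V_th|)² = (V_DD − V_SG)/R.
Let x = V_SG − 0.82. Then 153 x² + x − 1.51 = 0, giving x = 0.0961 V (positive root), so V_SG = 0.916 V.
I_D = (V_DD − V_SG)/R = (2.33 − 0.916) / 40 = 0.0353 mA.

V_SG = 0.916 V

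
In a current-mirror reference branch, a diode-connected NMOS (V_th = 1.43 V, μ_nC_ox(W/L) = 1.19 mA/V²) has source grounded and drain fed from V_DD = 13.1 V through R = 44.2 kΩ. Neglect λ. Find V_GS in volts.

V_GS = 2.08 V

With gate tied to drain, V_GS = V_DS ≥ V_GS − V_th, so the device is in saturation.
KCL at the drain: ½ k_n (V_GS − V_th)² = (V_DD − V_GS)/R.
Let x = V_GS − 1.43. Then 26.3 x² + x − 11.67 = 0, giving x = 0.647 V (positive root), so V_GS = 2.08 V.
I_D = (V_DD − V_GS)/R = (13.1 − 2.08) / 44.2 = 0.249 mA.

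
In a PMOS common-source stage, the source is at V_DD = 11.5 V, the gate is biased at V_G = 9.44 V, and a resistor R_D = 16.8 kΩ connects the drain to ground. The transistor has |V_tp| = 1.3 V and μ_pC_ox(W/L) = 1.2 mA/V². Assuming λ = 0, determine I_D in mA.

V_SG = V_DD − V_G = 11.5 − 9.44 = 2.06 V, so V_ov = 2.06 − 1.3 = 0.76 V.
Assume saturation: I_D = ½ k_p V_ov² = 0.5 × 1.2 × 0.76² = 0.347 mA, giving V_SD = V_DD − I_D R_D = 11.5 − 0.347 × 16.8 = 5.68 V.
V_SD = 5.68 V ≥ V_ov = 0.76 V, confirming saturation.

I_D = 0.347 mA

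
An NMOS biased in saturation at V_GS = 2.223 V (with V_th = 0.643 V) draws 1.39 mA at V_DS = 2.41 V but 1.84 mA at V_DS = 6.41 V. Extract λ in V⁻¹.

λ = 0.101 V⁻¹

With V_GS fixed, I_D ∝ (1 + λ V_DS) in saturation, so I_D2/I_D1 = (1 + λ V_DS2)/(1 + λ V_DS1).
1.84/1.39 = 1.324 = (1 + 6.41 λ)/(1 + 2.41 λ).
Solving: λ (I_D1 V_DS2 − I_D2 V_DS1) = I_D2 − I_D1, so λ = (1.84 − 1.39) / (1.39 × 6.41 − 1.84 × 2.41) = 0.45 / 4.48 = 0.101 V⁻¹.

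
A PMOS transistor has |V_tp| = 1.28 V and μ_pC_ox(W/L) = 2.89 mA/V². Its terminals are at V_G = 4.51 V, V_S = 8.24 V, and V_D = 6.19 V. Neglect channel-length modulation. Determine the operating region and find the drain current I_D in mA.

Triode; I_D = 8.44 mA

V_SG = V_S − V_G = 8.24 − 4.51 = 3.73 V; V_SD = V_S − V_D = 8.24 − 6.19 = 2.05 V.
V_ov = V_SG − |V_tp| = 3.73 − 1.28 = 2.45 V.
Since V_SD = 2.05 V < V_ov = 2.45 V, the device is in the triode region.
I_D = k_p [V_ov · V_SD − ½ V_SD²] = 2.89 × [2.45 × 2.05 − 0.5 × 2.05²] = 8.44 mA.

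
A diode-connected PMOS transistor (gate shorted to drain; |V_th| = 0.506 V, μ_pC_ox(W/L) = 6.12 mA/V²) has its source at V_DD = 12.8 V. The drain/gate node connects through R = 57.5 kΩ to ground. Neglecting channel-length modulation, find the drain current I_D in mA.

With gate tied to drain, V_SG = V_SD ≥ V_SG − |V_th|, so the device is in saturation.
KCL at the drain: ½ k_p (V_SG − |V_th|)² = (V_DD − V_SG)/R.
Let x = V_SG − 0.506. Then 176 x² + x − 12.29 = 0, giving x = 0.262 V (positive root), so V_SG = 0.768 V.
I_D = (V_DD − V_SG)/R = (12.8 − 0.768) / 57.5 = 0.209 mA.

I_D = 0.209 mA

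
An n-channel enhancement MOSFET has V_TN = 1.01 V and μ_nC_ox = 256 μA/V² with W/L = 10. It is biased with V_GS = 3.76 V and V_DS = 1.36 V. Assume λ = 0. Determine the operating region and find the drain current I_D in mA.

k_n = μ_nC_ox · (W/L) = 2.56 mA/V².
V_ov = V_GS − V_TN = 3.76 − 1.01 = 2.75 V.
Since V_DS = 1.36 V < V_ov = 2.75 V, the device is in the triode region.
I_D = k_n [V_ov · V_DS − ½ V_DS²] = 2.56 × [2.75 × 1.36 − 0.5 × 1.36²] = 7.21 mA.

Triode; I_D = 7.21 mA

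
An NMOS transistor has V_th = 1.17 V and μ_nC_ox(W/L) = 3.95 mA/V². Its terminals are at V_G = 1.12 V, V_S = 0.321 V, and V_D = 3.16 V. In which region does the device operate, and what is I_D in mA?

Cutoff; I_D = 0 mA

V_GS = V_G − V_S = 1.12 − 0.321 = 0.799 V; V_DS = V_D − V_S = 3.16 − 0.321 = 2.84 V.
V_GS = 0.799 V < V_th = 1.17 V, so the transistor is in cutoff.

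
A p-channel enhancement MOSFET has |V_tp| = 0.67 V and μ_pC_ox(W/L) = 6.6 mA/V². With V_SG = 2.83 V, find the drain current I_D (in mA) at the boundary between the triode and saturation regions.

At the boundary V_SD = V_ov = V_SG − |V_tp| = 2.83 − 0.67 = 2.16 V.
I_D = ½ k_p V_ov² = 0.5 × 6.6 × 2.16² = 15.4 mA.

I_D = 15.4 mA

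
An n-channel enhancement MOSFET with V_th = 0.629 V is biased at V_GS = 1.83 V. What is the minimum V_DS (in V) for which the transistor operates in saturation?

The boundary between triode and saturation is V_DS = V_GS − V_th = V_ov.
V_ov = 1.83 − 0.629 = 1.2 V.

V_DS,sat = 1.20 V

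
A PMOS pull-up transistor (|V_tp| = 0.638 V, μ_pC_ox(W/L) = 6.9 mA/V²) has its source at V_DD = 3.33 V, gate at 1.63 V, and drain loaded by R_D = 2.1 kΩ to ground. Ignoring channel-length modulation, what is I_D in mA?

I_D = 1.48 mA

V_SG = V_DD − V_G = 3.33 − 1.63 = 1.7 V, so V_ov = 1.7 − 0.638 = 1.06 V.
Assume saturation: I_D = ½ k_p V_ov² = 0.5 × 6.9 × 1.06² = 3.89 mA, giving V_SD = V_DD − I_D R_D = 3.33 − 3.89 × 2.1 = -4.84 V.
But -4.84 V < V_ov = 1.06 V, so the device is actually in triode.
In triode I_D = k_p[V_ov V_SD − ½ V_SD²] and I_D = (V_DD − V_SD)/R_D. Equating: 7.25 V_SD² − 16.39 V_SD + 3.33 = 0, giving V_SD = 0.226 V (the root below V_ov).
I_D = (3.33 − 0.226) / 2.1 = 1.48 mA.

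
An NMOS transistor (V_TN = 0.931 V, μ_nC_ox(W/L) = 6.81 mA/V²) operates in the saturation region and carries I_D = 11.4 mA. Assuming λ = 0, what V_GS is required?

V_GS = 2.76 V

In saturation I_D = ½ k_n (V_GS − V_TN)², so V_GS − V_TN = √(2 I_D / k_n) = √(2 × 11.4 / 6.81) = 1.83 V.
V_GS = 0.931 + 1.83 = 2.76 V.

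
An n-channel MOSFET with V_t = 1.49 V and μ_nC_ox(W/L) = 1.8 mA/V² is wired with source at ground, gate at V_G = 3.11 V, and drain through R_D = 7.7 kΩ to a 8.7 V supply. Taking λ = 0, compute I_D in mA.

I_D = 1.07 mA

V_GS = V_G = 3.11 V, so V_ov = 3.11 − 1.49 = 1.62 V.
Assume saturation: I_D = ½ k_n V_ov² = 0.5 × 1.8 × 1.62² = 2.36 mA, giving V_DS = V_DD − I_D R_D = 8.7 − 2.36 × 7.7 = -9.49 V.
But -9.49 V < V_ov = 1.62 V, so the device is actually in triode.
In triode I_D = k_n[V_ov V_DS − ½ V_DS²] and I_D = (V_DD − V_DS)/R_D. Equating: 6.93 V_DS² − 23.45 V_DS + 8.7 = 0, giving V_DS = 0.424 V (the root below V_ov).
I_D = (8.7 − 0.424) / 7.7 = 1.07 mA.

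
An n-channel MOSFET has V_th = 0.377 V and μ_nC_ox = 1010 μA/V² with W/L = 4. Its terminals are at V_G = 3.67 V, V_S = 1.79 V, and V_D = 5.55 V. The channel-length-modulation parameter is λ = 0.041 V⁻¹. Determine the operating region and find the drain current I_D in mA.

V_GS = V_G − V_S = 3.67 − 1.79 = 1.88 V; V_DS = V_D − V_S = 5.55 − 1.79 = 3.76 V.
k_n = μ_nC_ox · (W/L) = 4.04 mA/V².
V_ov = V_GS − V_th = 1.88 − 0.377 = 1.5 V.
Since V_DS = 3.76 V ≥ V_ov = 1.5 V, the device is in saturation.
I_D = ½ k_n V_ov² (1 + λ V_DS) = 0.5 × 4.04 × 1.5² × (1 + 0.041 × 3.76) = 5.27 mA.

Saturation; I_D = 5.27 mA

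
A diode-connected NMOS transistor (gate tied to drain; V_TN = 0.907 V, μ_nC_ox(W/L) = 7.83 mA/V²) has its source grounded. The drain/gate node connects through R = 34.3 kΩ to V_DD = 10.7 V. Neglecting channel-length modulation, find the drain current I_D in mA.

I_D = 0.278 mA

With gate tied to drain, V_GS = V_DS ≥ V_GS − V_TN, so the device is in saturation.
KCL at the drain: ½ k_n (V_GS − V_TN)² = (V_DD − V_GS)/R.
Let x = V_GS − 0.907. Then 134 x² + x − 9.793 = 0, giving x = 0.266 V (positive root), so V_GS = 1.17 V.
I_D = (V_DD − V_GS)/R = (10.7 − 1.17) / 34.3 = 0.278 mA.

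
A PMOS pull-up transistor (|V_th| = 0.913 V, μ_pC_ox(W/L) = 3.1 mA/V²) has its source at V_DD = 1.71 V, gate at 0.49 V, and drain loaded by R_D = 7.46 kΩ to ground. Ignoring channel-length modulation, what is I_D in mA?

I_D = 0.146 mA

V_SG = V_DD − V_G = 1.71 − 0.49 = 1.22 V, so V_ov = 1.22 − 0.913 = 0.307 V.
Assume saturation: I_D = ½ k_p V_ov² = 0.5 × 3.1 × 0.307² = 0.146 mA, giving V_SD = V_DD − I_D R_D = 1.71 − 0.146 × 7.46 = 0.62 V.
V_SD = 0.62 V ≥ V_ov = 0.307 V, confirming saturation.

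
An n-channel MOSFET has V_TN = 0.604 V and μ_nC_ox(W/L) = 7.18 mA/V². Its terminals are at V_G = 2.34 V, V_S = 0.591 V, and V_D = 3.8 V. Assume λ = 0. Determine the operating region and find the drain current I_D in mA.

V_GS = V_G − V_S = 2.34 − 0.591 = 1.75 V; V_DS = V_D − V_S = 3.8 − 0.591 = 3.21 V.
V_ov = V_GS − V_TN = 1.75 − 0.604 = 1.15 V.
Since V_DS = 3.21 V ≥ V_ov = 1.15 V, the device is in saturation.
I_D = ½ k_n V_ov² = 0.5 × 7.18 × 1.15² = 4.71 mA.

Saturation; I_D = 4.71 mA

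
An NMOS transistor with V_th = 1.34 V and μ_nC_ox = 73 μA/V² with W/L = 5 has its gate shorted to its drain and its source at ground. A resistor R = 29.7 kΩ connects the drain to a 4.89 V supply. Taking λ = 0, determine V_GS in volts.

V_GS = 2.06 V

With gate tied to drain, V_GS = V_DS ≥ V_GS − V_th, so the device is in saturation.
k_n = μ_nC_ox · (W/L) = 0.365 mA/V².
KCL at the drain: ½ k_n (V_GS − V_th)² = (V_DD − V_GS)/R.
Let x = V_GS − 1.34. Then 5.42 x² + x − 3.55 = 0, giving x = 0.722 V (positive root), so V_GS = 2.06 V.
I_D = (V_DD − V_GS)/R = (4.89 − 2.06) / 29.7 = 0.0952 mA.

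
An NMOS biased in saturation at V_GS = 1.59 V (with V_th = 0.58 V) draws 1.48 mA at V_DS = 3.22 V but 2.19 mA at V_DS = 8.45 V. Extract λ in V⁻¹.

λ = 0.130 V⁻¹

With V_GS fixed, I_D ∝ (1 + λ V_DS) in saturation, so I_D2/I_D1 = (1 + λ V_DS2)/(1 + λ V_DS1).
2.19/1.48 = 1.48 = (1 + 8.45 λ)/(1 + 3.22 λ).
Solving: λ (I_D1 V_DS2 − I_D2 V_DS1) = I_D2 − I_D1, so λ = (2.19 − 1.48) / (1.48 × 8.45 − 2.19 × 3.22) = 0.71 / 5.45 = 0.13 V⁻¹.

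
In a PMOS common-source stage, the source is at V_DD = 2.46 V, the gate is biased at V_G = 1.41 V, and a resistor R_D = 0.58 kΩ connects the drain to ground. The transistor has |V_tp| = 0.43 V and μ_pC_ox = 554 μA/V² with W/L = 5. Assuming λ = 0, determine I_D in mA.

I_D = 0.532 mA

V_SG = V_DD − V_G = 2.46 − 1.41 = 1.05 V, so V_ov = 1.05 − 0.43 = 0.62 V.
k_p = μ_pC_ox · (W/L) = 2.77 mA/V².
Assume saturation: I_D = ½ k_p V_ov² = 0.5 × 2.77 × 0.62² = 0.532 mA, giving V_SD = V_DD − I_D R_D = 2.46 − 0.532 × 0.58 = 2.15 V.
V_SD = 2.15 V ≥ V_ov = 0.62 V, confirming saturation.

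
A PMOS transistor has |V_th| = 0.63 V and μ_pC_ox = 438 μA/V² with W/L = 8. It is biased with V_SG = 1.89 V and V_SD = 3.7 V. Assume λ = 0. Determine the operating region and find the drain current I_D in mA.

k_p = μ_pC_ox · (W/L) = 3.504 mA/V².
V_ov = V_SG − |V_th| = 1.89 − 0.63 = 1.26 V.
Since V_SD = 3.7 V ≥ V_ov = 1.26 V, the device is in saturation.
I_D = ½ k_p V_ov² = 0.5 × 3.504 × 1.26² = 2.78 mA.

Saturation; I_D = 2.78 mA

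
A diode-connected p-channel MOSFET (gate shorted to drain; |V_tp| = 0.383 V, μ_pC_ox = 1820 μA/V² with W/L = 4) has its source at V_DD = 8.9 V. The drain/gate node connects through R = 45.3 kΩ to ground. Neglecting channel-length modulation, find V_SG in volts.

With gate tied to drain, V_SG = V_SD ≥ V_SG − |V_tp|, so the device is in saturation.
k_p = μ_pC_ox · (W/L) = 7.28 mA/V².
KCL at the drain: ½ k_p (V_SG − |V_tp|)² = (V_DD − V_SG)/R.
Let x = V_SG − 0.383. Then 165 x² + x − 8.517 = 0, giving x = 0.224 V (positive root), so V_SG = 0.607 V.
I_D = (V_DD − V_SG)/R = (8.9 − 0.607) / 45.3 = 0.183 mA.

V_SG = 0.607 V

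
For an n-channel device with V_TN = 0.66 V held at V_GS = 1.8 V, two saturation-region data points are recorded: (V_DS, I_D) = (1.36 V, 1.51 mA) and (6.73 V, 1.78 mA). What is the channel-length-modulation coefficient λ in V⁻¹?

λ = 0.0349 V⁻¹

With V_GS fixed, I_D ∝ (1 + λ V_DS) in saturation, so I_D2/I_D1 = (1 + λ V_DS2)/(1 + λ V_DS1).
1.78/1.51 = 1.179 = (1 + 6.73 λ)/(1 + 1.36 λ).
Solving: λ (I_D1 V_DS2 − I_D2 V_DS1) = I_D2 − I_D1, so λ = (1.78 − 1.51) / (1.51 × 6.73 − 1.78 × 1.36) = 0.27 / 7.74 = 0.0349 V⁻¹.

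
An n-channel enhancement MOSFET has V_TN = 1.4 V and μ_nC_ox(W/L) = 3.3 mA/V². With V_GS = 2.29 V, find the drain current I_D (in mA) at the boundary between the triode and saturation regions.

At the boundary V_DS = V_ov = V_GS − V_TN = 2.29 − 1.4 = 0.89 V.
I_D = ½ k_n V_ov² = 0.5 × 3.3 × 0.89² = 1.31 mA.

I_D = 1.31 mA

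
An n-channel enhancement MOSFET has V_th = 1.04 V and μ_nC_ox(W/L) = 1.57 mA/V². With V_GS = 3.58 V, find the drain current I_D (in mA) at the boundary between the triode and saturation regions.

At the boundary V_DS = V_ov = V_GS − V_th = 3.58 − 1.04 = 2.54 V.
I_D = ½ k_n V_ov² = 0.5 × 1.57 × 2.54² = 5.06 mA.

I_D = 5.06 mA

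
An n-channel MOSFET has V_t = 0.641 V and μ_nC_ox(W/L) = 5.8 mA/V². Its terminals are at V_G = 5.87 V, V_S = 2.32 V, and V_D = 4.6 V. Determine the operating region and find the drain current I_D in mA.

Triode; I_D = 23.4 mA

V_GS = V_G − V_S = 5.87 − 2.32 = 3.55 V; V_DS = V_D − V_S = 4.6 − 2.32 = 2.28 V.
V_ov = V_GS − V_t = 3.55 − 0.641 = 2.91 V.
Since V_DS = 2.28 V < V_ov = 2.91 V, the device is in the triode region.
I_D = k_n [V_ov · V_DS − ½ V_DS²] = 5.8 × [2.91 × 2.28 − 0.5 × 2.28²] = 23.4 mA.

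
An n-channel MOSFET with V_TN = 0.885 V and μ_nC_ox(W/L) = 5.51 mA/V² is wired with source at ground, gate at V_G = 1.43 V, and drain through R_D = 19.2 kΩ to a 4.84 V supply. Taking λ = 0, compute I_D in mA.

I_D = 0.247 mA

V_GS = V_G = 1.43 V, so V_ov = 1.43 − 0.885 = 0.545 V.
Assume saturation: I_D = ½ k_n V_ov² = 0.5 × 5.51 × 0.545² = 0.818 mA, giving V_DS = V_DD − I_D R_D = 4.84 − 0.818 × 19.2 = -10.9 V.
But -10.9 V < V_ov = 0.545 V, so the device is actually in triode.
In triode I_D = k_n[V_ov V_DS − ½ V_DS²] and I_D = (V_DD − V_DS)/R_D. Equating: 52.9 V_DS² − 58.66 V_DS + 4.84 = 0, giving V_DS = 0.0898 V (the root below V_ov).
I_D = (4.84 − 0.0898) / 19.2 = 0.247 mA.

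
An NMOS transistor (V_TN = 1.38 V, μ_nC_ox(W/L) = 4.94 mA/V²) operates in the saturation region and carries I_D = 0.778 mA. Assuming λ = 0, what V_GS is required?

In saturation I_D = ½ k_n (V_GS − V_TN)², so V_GS − V_TN = √(2 I_D / k_n) = √(2 × 0.778 / 4.94) = 0.561 V.
V_GS = 1.38 + 0.561 = 1.94 V.

V_GS = 1.94 V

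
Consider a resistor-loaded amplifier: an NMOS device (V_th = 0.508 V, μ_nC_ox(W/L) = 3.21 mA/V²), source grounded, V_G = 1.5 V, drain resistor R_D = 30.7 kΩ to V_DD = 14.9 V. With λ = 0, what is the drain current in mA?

I_D = 0.480 mA

V_GS = V_G = 1.5 V, so V_ov = 1.5 − 0.508 = 0.992 V.
Assume saturation: I_D = ½ k_n V_ov² = 0.5 × 3.21 × 0.992² = 1.58 mA, giving V_DS = V_DD − I_D R_D = 14.9 − 1.58 × 30.7 = -33.6 V.
But -33.6 V < V_ov = 0.992 V, so the device is actually in triode.
In triode I_D = k_n[V_ov V_DS − ½ V_DS²] and I_D = (V_DD − V_DS)/R_D. Equating: 49.3 V_DS² − 98.76 V_DS + 14.9 = 0, giving V_DS = 0.164 V (the root below V_ov).
I_D = (14.9 − 0.164) / 30.7 = 0.48 mA.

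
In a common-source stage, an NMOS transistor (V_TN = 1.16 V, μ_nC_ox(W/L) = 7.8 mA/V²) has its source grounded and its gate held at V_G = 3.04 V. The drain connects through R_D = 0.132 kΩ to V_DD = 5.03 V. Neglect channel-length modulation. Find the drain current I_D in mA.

I_D = 13.8 mA

V_GS = V_G = 3.04 V, so V_ov = 3.04 − 1.16 = 1.88 V.
Assume saturation: I_D = ½ k_n V_ov² = 0.5 × 7.8 × 1.88² = 13.8 mA, giving V_DS = V_DD − I_D R_D = 5.03 − 13.8 × 0.132 = 3.21 V.
V_DS = 3.21 V ≥ V_ov = 1.88 V, confirming saturation.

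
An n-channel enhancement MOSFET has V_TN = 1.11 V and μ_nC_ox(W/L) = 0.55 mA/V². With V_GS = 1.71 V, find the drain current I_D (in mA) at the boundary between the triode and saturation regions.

At the boundary V_DS = V_ov = V_GS − V_TN = 1.71 − 1.11 = 0.6 V.
I_D = ½ k_n V_ov² = 0.5 × 0.55 × 0.6² = 0.099 mA.

I_D = 0.0990 mA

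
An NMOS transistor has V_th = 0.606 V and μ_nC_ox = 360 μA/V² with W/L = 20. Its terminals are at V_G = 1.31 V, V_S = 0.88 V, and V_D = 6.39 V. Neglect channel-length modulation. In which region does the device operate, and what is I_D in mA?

V_GS = V_G − V_S = 1.31 − 0.88 = 0.43 V; V_DS = V_D − V_S = 6.39 − 0.88 = 5.51 V.
V_GS = 0.43 V < V_th = 0.606 V, so the transistor is in cutoff.

Cutoff; I_D = 0 mA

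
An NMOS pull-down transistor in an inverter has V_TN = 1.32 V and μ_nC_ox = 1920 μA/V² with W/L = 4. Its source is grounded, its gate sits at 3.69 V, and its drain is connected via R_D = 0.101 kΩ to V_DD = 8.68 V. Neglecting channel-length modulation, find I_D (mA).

I_D = 21.6 mA

V_GS = V_G = 3.69 V, so V_ov = 3.69 − 1.32 = 2.37 V.
k_n = μ_nC_ox · (W/L) = 7.68 mA/V².
Assume saturation: I_D = ½ k_n V_ov² = 0.5 × 7.68 × 2.37² = 21.6 mA, giving V_DS = V_DD − I_D R_D = 8.68 − 21.6 × 0.101 = 6.5 V.
V_DS = 6.5 V ≥ V_ov = 2.37 V, confirming saturation.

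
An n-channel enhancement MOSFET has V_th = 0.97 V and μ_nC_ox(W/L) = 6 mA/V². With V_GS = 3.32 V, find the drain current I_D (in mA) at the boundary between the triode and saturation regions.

I_D = 16.6 mA

At the boundary V_DS = V_ov = V_GS − V_th = 3.32 − 0.97 = 2.35 V.
I_D = ½ k_n V_ov² = 0.5 × 6 × 2.35² = 16.6 mA.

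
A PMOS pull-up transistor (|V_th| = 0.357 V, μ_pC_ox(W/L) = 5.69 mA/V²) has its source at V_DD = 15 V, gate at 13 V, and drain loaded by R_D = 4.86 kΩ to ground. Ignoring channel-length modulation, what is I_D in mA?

V_SG = V_DD − V_G = 15 − 13 = 2 V, so V_ov = 2 − 0.357 = 1.64 V.
Assume saturation: I_D = ½ k_p V_ov² = 0.5 × 5.69 × 1.64² = 7.68 mA, giving V_SD = V_DD − I_D R_D = 15 − 7.68 × 4.86 = -22.3 V.
But -22.3 V < V_ov = 1.64 V, so the device is actually in triode.
In triode I_D = k_p[V_ov V_SD − ½ V_SD²] and I_D = (V_DD − V_SD)/R_D. Equating: 13.8 V_SD² − 46.43 V_SD + 15 = 0, giving V_SD = 0.362 V (the root below V_ov).
I_D = (15 − 0.362) / 4.86 = 3.01 mA.

I_D = 3.01 mA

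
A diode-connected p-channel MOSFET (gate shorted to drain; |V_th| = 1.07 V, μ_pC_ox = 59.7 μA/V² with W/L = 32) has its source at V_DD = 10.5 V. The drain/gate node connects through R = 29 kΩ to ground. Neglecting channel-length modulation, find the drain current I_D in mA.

With gate tied to drain, V_SG = V_SD ≥ V_SG − |V_th|, so the device is in saturation.
k_p = μ_pC_ox · (W/L) = 1.91 mA/V².
KCL at the drain: ½ k_p (V_SG − |V_th|)² = (V_DD − V_SG)/R.
Let x = V_SG − 1.07. Then 27.7 x² + x − 9.43 = 0, giving x = 0.566 V (positive root), so V_SG = 1.64 V.
I_D = (V_DD − V_SG)/R = (10.5 − 1.64) / 29 = 0.306 mA.

I_D = 0.306 mA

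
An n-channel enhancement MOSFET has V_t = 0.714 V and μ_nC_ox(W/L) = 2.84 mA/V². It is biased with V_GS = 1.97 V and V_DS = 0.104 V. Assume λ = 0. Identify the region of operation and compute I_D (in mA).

V_ov = V_GS − V_t = 1.97 − 0.714 = 1.26 V.
Since V_DS = 0.104 V < V_ov = 1.26 V, the device is in the triode region.
I_D = k_n [V_ov · V_DS − ½ V_DS²] = 2.84 × [1.26 × 0.104 − 0.5 × 0.104²] = 0.356 mA.

Triode; I_D = 0.356 mA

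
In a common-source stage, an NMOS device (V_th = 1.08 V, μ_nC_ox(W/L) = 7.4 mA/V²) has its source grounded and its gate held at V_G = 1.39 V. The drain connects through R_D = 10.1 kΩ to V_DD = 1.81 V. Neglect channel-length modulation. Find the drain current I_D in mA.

V_GS = V_G = 1.39 V, so V_ov = 1.39 − 1.08 = 0.31 V.
Assume saturation: I_D = ½ k_n V_ov² = 0.5 × 7.4 × 0.31² = 0.356 mA, giving V_DS = V_DD − I_D R_D = 1.81 − 0.356 × 10.1 = -1.78 V.
But -1.78 V < V_ov = 0.31 V, so the device is actually in triode.
In triode I_D = k_n[V_ov V_DS − ½ V_DS²] and I_D = (V_DD − V_DS)/R_D. Equating: 37.4 V_DS² − 24.17 V_DS + 1.81 = 0, giving V_DS = 0.0864 V (the root below V_ov).
I_D = (1.81 − 0.0864) / 10.1 = 0.171 mA.

I_D = 0.171 mA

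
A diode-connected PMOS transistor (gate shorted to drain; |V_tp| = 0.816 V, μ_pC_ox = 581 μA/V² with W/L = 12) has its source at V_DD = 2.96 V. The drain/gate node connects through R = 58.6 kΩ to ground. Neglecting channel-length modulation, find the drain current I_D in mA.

With gate tied to drain, V_SG = V_SD ≥ V_SG − |V_tp|, so the device is in saturation.
k_p = μ_pC_ox · (W/L) = 6.972 mA/V².
KCL at the drain: ½ k_p (V_SG − |V_tp|)² = (V_DD − V_SG)/R.
Let x = V_SG − 0.816. Then 204 x² + x − 2.144 = 0, giving x = 0.1 V (positive root), so V_SG = 0.916 V.
I_D = (V_DD − V_SG)/R = (2.96 − 0.916) / 58.6 = 0.0349 mA.

I_D = 0.0349 mA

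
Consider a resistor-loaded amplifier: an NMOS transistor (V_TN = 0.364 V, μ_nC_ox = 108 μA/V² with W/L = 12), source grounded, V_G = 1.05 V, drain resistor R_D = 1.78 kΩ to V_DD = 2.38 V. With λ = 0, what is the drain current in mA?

V_GS = V_G = 1.05 V, so V_ov = 1.05 − 0.364 = 0.686 V.
k_n = μ_nC_ox · (W/L) = 1.296 mA/V².
Assume saturation: I_D = ½ k_n V_ov² = 0.5 × 1.296 × 0.686² = 0.305 mA, giving V_DS = V_DD − I_D R_D = 2.38 − 0.305 × 1.78 = 1.84 V.
V_DS = 1.84 V ≥ V_ov = 0.686 V, confirming saturation.

I_D = 0.305 mA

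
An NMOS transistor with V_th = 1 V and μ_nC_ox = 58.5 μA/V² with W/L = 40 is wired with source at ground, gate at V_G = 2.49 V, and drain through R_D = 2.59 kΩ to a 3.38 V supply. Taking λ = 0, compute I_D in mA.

I_D = 1.16 mA

V_GS = V_G = 2.49 V, so V_ov = 2.49 − 1 = 1.49 V.
k_n = μ_nC_ox · (W/L) = 2.34 mA/V².
Assume saturation: I_D = ½ k_n V_ov² = 0.5 × 2.34 × 1.49² = 2.6 mA, giving V_DS = V_DD − I_D R_D = 3.38 − 2.6 × 2.59 = -3.35 V.
But -3.35 V < V_ov = 1.49 V, so the device is actually in triode.
In triode I_D = k_n[V_ov V_DS − ½ V_DS²] and I_D = (V_DD − V_DS)/R_D. Equating: 3.03 V_DS² − 10.03 V_DS + 3.38 = 0, giving V_DS = 0.381 V (the root below V_ov).
I_D = (3.38 − 0.381) / 2.59 = 1.16 mA.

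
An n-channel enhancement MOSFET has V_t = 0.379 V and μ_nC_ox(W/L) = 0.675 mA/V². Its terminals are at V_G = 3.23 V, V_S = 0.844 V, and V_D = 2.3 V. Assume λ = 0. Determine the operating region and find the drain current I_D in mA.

V_GS = V_G − V_S = 3.23 − 0.844 = 2.39 V; V_DS = V_D − V_S = 2.3 − 0.844 = 1.46 V.
V_ov = V_GS − V_t = 2.39 − 0.379 = 2.01 V.
Since V_DS = 1.46 V < V_ov = 2.01 V, the device is in the triode region.
I_D = k_n [V_ov · V_DS − ½ V_DS²] = 0.675 × [2.01 × 1.46 − 0.5 × 1.46²] = 1.26 mA.

Triode; I_D = 1.26 mA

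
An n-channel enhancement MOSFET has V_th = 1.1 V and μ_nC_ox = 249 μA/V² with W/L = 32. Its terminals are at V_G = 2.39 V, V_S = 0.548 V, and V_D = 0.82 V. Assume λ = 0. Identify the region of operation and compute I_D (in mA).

V_GS = V_G − V_S = 2.39 − 0.548 = 1.84 V; V_DS = V_D − V_S = 0.82 − 0.548 = 0.272 V.
k_n = μ_nC_ox · (W/L) = 7.968 mA/V².
V_ov = V_GS − V_th = 1.84 − 1.1 = 0.742 V.
Since V_DS = 0.272 V < V_ov = 0.742 V, the device is in the triode region.
I_D = k_n [V_ov · V_DS − ½ V_DS²] = 7.968 × [0.742 × 0.272 − 0.5 × 0.272²] = 1.31 mA.

Triode; I_D = 1.31 mA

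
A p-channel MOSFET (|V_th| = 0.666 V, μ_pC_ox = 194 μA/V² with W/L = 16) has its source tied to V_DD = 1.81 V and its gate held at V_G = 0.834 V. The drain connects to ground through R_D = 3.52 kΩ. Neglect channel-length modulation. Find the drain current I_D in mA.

I_D = 0.149 mA

V_SG = V_DD − V_G = 1.81 − 0.834 = 0.976 V, so V_ov = 0.976 − 0.666 = 0.31 V.
k_p = μ_pC_ox · (W/L) = 3.104 mA/V².
Assume saturation: I_D = ½ k_p V_ov² = 0.5 × 3.104 × 0.31² = 0.149 mA, giving V_SD = V_DD − I_D R_D = 1.81 − 0.149 × 3.52 = 1.29 V.
V_SD = 1.29 V ≥ V_ov = 0.31 V, confirming saturation.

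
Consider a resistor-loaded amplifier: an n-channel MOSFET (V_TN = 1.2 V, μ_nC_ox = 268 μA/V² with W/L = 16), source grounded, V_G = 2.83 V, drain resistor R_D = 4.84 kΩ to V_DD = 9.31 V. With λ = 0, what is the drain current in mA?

V_GS = V_G = 2.83 V, so V_ov = 2.83 − 1.2 = 1.63 V.
k_n = μ_nC_ox · (W/L) = 4.288 mA/V².
Assume saturation: I_D = ½ k_n V_ov² = 0.5 × 4.288 × 1.63² = 5.7 mA, giving V_DS = V_DD − I_D R_D = 9.31 − 5.7 × 4.84 = -18.3 V.
But -18.3 V < V_ov = 1.63 V, so the device is actually in triode.
In triode I_D = k_n[V_ov V_DS − ½ V_DS²] and I_D = (V_DD − V_DS)/R_D. Equating: 10.4 V_DS² − 34.83 V_DS + 9.31 = 0, giving V_DS = 0.293 V (the root below V_ov).
I_D = (9.31 − 0.293) / 4.84 = 1.86 mA.

I_D = 1.86 mA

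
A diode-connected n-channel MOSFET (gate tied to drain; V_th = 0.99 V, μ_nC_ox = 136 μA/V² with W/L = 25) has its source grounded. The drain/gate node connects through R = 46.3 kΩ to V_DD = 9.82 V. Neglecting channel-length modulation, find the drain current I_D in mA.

I_D = 0.184 mA

With gate tied to drain, V_GS = V_DS ≥ V_GS − V_th, so the device is in saturation.
k_n = μ_nC_ox · (W/L) = 3.4 mA/V².
KCL at the drain: ½ k_n (V_GS − V_th)² = (V_DD − V_GS)/R.
Let x = V_GS − 0.99. Then 78.7 x² + x − 8.83 = 0, giving x = 0.329 V (positive root), so V_GS = 1.32 V.
I_D = (V_DD − V_GS)/R = (9.82 − 1.32) / 46.3 = 0.184 mA.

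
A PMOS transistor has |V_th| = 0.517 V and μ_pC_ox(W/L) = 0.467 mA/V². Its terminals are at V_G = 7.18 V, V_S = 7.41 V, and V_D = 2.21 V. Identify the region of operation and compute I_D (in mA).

Cutoff; I_D = 0 mA

V_SG = V_S − V_G = 7.41 − 7.18 = 0.23 V; V_SD = V_S − V_D = 7.41 − 2.21 = 5.2 V.
V_SG = 0.23 V < |V_th| = 0.517 V, so the transistor is in cutoff.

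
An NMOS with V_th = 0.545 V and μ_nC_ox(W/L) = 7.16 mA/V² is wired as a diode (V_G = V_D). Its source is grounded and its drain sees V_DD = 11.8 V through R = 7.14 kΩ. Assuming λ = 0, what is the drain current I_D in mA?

I_D = 1.49 mA

With gate tied to drain, V_GS = V_DS ≥ V_GS − V_th, so the device is in saturation.
KCL at the drain: ½ k_n (V_GS − V_th)² = (V_DD − V_GS)/R.
Let x = V_GS − 0.545. Then 25.6 x² + x − 11.26 = 0, giving x = 0.644 V (positive root), so V_GS = 1.19 V.
I_D = (V_DD − V_GS)/R = (11.8 − 1.19) / 7.14 = 1.49 mA.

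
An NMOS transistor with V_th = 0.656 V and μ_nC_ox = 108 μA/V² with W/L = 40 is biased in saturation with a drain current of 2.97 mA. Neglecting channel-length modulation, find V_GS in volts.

V_GS = 1.83 V

k_n = μ_nC_ox · (W/L) = 4.32 mA/V².
In saturation I_D = ½ k_n (V_GS − V_th)², so V_GS − V_th = √(2 I_D / k_n) = √(2 × 2.97 / 4.32) = 1.17 V.
V_GS = 0.656 + 1.17 = 1.83 V.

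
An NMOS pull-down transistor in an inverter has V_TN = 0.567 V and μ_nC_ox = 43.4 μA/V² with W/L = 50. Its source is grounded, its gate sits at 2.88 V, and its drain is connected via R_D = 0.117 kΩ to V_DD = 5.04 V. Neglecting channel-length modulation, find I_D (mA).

V_GS = V_G = 2.88 V, so V_ov = 2.88 − 0.567 = 2.31 V.
k_n = μ_nC_ox · (W/L) = 2.17 mA/V².
Assume saturation: I_D = ½ k_n V_ov² = 0.5 × 2.17 × 2.31² = 5.8 mA, giving V_DS = V_DD − I_D R_D = 5.04 − 5.8 × 0.117 = 4.36 V.
V_DS = 4.36 V ≥ V_ov = 2.31 V, confirming saturation.

I_D = 5.80 mA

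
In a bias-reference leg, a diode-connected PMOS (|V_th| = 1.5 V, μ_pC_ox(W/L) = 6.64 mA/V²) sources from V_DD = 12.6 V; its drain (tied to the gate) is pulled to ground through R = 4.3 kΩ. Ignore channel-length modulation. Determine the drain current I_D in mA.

I_D = 2.38 mA

With gate tied to drain, V_SG = V_SD ≥ V_SG − |V_th|, so the device is in saturation.
KCL at the drain: ½ k_p (V_SG − |V_th|)² = (V_DD − V_SG)/R.
Let x = V_SG − 1.5. Then 14.3 x² + x − 11.1 = 0, giving x = 0.847 V (positive root), so V_SG = 2.35 V.
I_D = (V_DD − V_SG)/R = (12.6 − 2.35) / 4.3 = 2.38 mA.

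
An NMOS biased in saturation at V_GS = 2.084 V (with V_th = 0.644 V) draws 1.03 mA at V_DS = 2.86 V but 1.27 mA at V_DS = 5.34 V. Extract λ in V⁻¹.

λ = 0.128 V⁻¹

With V_GS fixed, I_D ∝ (1 + λ V_DS) in saturation, so I_D2/I_D1 = (1 + λ V_DS2)/(1 + λ V_DS1).
1.27/1.03 = 1.233 = (1 + 5.34 λ)/(1 + 2.86 λ).
Solving: λ (I_D1 V_DS2 − I_D2 V_DS1) = I_D2 − I_D1, so λ = (1.27 − 1.03) / (1.03 × 5.34 − 1.27 × 2.86) = 0.24 / 1.87 = 0.128 V⁻¹.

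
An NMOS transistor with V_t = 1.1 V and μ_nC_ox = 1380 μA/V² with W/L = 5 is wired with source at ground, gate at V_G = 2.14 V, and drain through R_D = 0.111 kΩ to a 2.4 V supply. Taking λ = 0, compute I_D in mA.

I_D = 3.73 mA

V_GS = V_G = 2.14 V, so V_ov = 2.14 − 1.1 = 1.04 V.
k_n = μ_nC_ox · (W/L) = 6.9 mA/V².
Assume saturation: I_D = ½ k_n V_ov² = 0.5 × 6.9 × 1.04² = 3.73 mA, giving V_DS = V_DD − I_D R_D = 2.4 − 3.73 × 0.111 = 1.99 V.
V_DS = 1.99 V ≥ V_ov = 1.04 V, confirming saturation.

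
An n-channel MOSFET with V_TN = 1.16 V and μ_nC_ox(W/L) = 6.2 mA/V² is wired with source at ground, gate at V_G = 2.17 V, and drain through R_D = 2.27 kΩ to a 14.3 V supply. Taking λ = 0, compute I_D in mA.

V_GS = V_G = 2.17 V, so V_ov = 2.17 − 1.16 = 1.01 V.
Assume saturation: I_D = ½ k_n V_ov² = 0.5 × 6.2 × 1.01² = 3.16 mA, giving V_DS = V_DD − I_D R_D = 14.3 − 3.16 × 2.27 = 7.12 V.
V_DS = 7.12 V ≥ V_ov = 1.01 V, confirming saturation.

I_D = 3.16 mA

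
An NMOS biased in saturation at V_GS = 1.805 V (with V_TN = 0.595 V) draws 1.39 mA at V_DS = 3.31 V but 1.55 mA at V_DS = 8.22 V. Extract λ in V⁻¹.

With V_GS fixed, I_D ∝ (1 + λ V_DS) in saturation, so I_D2/I_D1 = (1 + λ V_DS2)/(1 + λ V_DS1).
1.55/1.39 = 1.115 = (1 + 8.22 λ)/(1 + 3.31 λ).
Solving: λ (I_D1 V_DS2 − I_D2 V_DS1) = I_D2 − I_D1, so λ = (1.55 − 1.39) / (1.39 × 8.22 − 1.55 × 3.31) = 0.16 / 6.3 = 0.0254 V⁻¹.

λ = 0.0254 V⁻¹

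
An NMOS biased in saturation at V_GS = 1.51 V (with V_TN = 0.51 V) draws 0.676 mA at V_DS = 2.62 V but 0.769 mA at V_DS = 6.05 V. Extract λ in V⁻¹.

λ = 0.0448 V⁻¹

With V_GS fixed, I_D ∝ (1 + λ V_DS) in saturation, so I_D2/I_D1 = (1 + λ V_DS2)/(1 + λ V_DS1).
0.769/0.676 = 1.138 = (1 + 6.05 λ)/(1 + 2.62 λ).
Solving: λ (I_D1 V_DS2 − I_D2 V_DS1) = I_D2 − I_D1, so λ = (0.769 − 0.676) / (0.676 × 6.05 − 0.769 × 2.62) = 0.093 / 2.08 = 0.0448 V⁻¹.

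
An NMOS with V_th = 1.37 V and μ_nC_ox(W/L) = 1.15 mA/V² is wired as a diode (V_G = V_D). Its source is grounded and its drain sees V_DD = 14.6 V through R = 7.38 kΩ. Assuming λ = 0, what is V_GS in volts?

With gate tied to drain, V_GS = V_DS ≥ V_GS − V_th, so the device is in saturation.
KCL at the drain: ½ k_n (V_GS − V_th)² = (V_DD − V_GS)/R.
Let x = V_GS − 1.37. Then 4.24 x² + x − 13.23 = 0, giving x = 1.65 V (positive root), so V_GS = 3.02 V.
I_D = (V_DD − V_GS)/R = (14.6 − 3.02) / 7.38 = 1.57 mA.

V_GS = 3.02 V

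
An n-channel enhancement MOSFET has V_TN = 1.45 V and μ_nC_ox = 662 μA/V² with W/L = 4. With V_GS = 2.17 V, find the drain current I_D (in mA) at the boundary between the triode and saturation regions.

I_D = 0.686 mA

At the boundary V_DS = V_ov = V_GS − V_TN = 2.17 − 1.45 = 0.72 V.
k_n = μ_nC_ox · (W/L) = 2.648 mA/V².
I_D = ½ k_n V_ov² = 0.5 × 2.648 × 0.72² = 0.686 mA.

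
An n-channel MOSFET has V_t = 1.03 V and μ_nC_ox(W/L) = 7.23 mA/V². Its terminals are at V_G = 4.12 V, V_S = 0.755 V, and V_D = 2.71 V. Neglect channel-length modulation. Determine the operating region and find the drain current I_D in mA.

V_GS = V_G − V_S = 4.12 − 0.755 = 3.37 V; V_DS = V_D − V_S = 2.71 − 0.755 = 1.96 V.
V_ov = V_GS − V_t = 3.37 − 1.03 = 2.33 V.
Since V_DS = 1.96 V < V_ov = 2.33 V, the device is in the triode region.
I_D = k_n [V_ov · V_DS − ½ V_DS²] = 7.23 × [2.33 × 1.96 − 0.5 × 1.96²] = 19.2 mA.

Triode; I_D = 19.2 mA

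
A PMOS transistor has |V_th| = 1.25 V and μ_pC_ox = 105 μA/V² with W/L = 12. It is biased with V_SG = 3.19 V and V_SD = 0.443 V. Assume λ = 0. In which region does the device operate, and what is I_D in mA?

Triode; I_D = 0.959 mA

k_p = μ_pC_ox · (W/L) = 1.26 mA/V².
V_ov = V_SG − |V_th| = 3.19 − 1.25 = 1.94 V.
Since V_SD = 0.443 V < V_ov = 1.94 V, the device is in the triode region.
I_D = k_p [V_ov · V_SD − ½ V_SD²] = 1.26 × [1.94 × 0.443 − 0.5 × 0.443²] = 0.959 mA.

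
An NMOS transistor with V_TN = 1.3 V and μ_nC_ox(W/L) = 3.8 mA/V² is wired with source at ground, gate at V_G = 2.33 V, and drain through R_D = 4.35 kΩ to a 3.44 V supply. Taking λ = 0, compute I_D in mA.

I_D = 0.742 mA

V_GS = V_G = 2.33 V, so V_ov = 2.33 − 1.3 = 1.03 V.
Assume saturation: I_D = ½ k_n V_ov² = 0.5 × 3.8 × 1.03² = 2.02 mA, giving V_DS = V_DD − I_D R_D = 3.44 − 2.02 × 4.35 = -5.33 V.
But -5.33 V < V_ov = 1.03 V, so the device is actually in triode.
In triode I_D = k_n[V_ov V_DS − ½ V_DS²] and I_D = (V_DD − V_DS)/R_D. Equating: 8.26 V_DS² − 18.03 V_DS + 3.44 = 0, giving V_DS = 0.211 V (the root below V_ov).
I_D = (3.44 − 0.211) / 4.35 = 0.742 mA.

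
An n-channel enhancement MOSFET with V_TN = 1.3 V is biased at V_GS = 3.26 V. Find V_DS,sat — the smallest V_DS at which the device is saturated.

V_DS,sat = 1.96 V

The boundary between triode and saturation is V_DS = V_GS − V_TN = V_ov.
V_ov = 3.26 − 1.3 = 1.96 V.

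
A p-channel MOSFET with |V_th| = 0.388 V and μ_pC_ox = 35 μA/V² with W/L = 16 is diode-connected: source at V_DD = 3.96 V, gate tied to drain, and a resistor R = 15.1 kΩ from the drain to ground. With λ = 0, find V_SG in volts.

V_SG = 1.20 V

With gate tied to drain, V_SG = V_SD ≥ V_SG − |V_th|, so the device is in saturation.
k_p = μ_pC_ox · (W/L) = 0.56 mA/V².
KCL at the drain: ½ k_p (V_SG − |V_th|)² = (V_DD − V_SG)/R.
Let x = V_SG − 0.388. Then 4.23 x² + x − 3.572 = 0, giving x = 0.808 V (positive root), so V_SG = 1.2 V.
I_D = (V_DD − V_SG)/R = (3.96 − 1.2) / 15.1 = 0.183 mA.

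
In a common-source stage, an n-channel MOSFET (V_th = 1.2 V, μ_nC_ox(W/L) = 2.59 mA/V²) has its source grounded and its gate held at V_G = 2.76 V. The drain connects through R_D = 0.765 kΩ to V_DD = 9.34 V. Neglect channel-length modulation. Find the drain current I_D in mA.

I_D = 3.15 mA

V_GS = V_G = 2.76 V, so V_ov = 2.76 − 1.2 = 1.56 V.
Assume saturation: I_D = ½ k_n V_ov² = 0.5 × 2.59 × 1.56² = 3.15 mA, giving V_DS = V_DD − I_D R_D = 9.34 − 3.15 × 0.765 = 6.93 V.
V_DS = 6.93 V ≥ V_ov = 1.56 V, confirming saturation.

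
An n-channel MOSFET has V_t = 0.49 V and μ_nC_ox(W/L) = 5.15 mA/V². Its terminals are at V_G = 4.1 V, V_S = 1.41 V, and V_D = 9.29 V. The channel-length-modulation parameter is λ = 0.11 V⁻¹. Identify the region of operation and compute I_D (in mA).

V_GS = V_G − V_S = 4.1 − 1.41 = 2.69 V; V_DS = V_D − V_S = 9.29 − 1.41 = 7.88 V.
V_ov = V_GS − V_t = 2.69 − 0.49 = 2.2 V.
Since V_DS = 7.88 V ≥ V_ov = 2.2 V, the device is in saturation.
I_D = ½ k_n V_ov² (1 + λ V_DS) = 0.5 × 5.15 × 2.2² × (1 + 0.11 × 7.88) = 23.3 mA.

Saturation; I_D = 23.3 mA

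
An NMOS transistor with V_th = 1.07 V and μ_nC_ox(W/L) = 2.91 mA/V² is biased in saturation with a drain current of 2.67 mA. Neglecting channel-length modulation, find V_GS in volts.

V_GS = 2.42 V

In saturation I_D = ½ k_n (V_GS − V_th)², so V_GS − V_th = √(2 I_D / k_n) = √(2 × 2.67 / 2.91) = 1.35 V.
V_GS = 1.07 + 1.35 = 2.42 V.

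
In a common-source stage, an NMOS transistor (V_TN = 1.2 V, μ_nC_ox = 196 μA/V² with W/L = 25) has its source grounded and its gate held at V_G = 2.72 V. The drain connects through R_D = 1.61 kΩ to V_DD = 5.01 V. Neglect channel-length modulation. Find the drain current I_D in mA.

V_GS = V_G = 2.72 V, so V_ov = 2.72 − 1.2 = 1.52 V.
k_n = μ_nC_ox · (W/L) = 4.9 mA/V².
Assume saturation: I_D = ½ k_n V_ov² = 0.5 × 4.9 × 1.52² = 5.66 mA, giving V_DS = V_DD − I_D R_D = 5.01 − 5.66 × 1.61 = -4.1 V.
But -4.1 V < V_ov = 1.52 V, so the device is actually in triode.
In triode I_D = k_n[V_ov V_DS − ½ V_DS²] and I_D = (V_DD − V_DS)/R_D. Equating: 3.94 V_DS² − 12.99 V_DS + 5.01 = 0, giving V_DS = 0.446 V (the root below V_ov).
I_D = (5.01 − 0.446) / 1.61 = 2.83 mA.

I_D = 2.83 mA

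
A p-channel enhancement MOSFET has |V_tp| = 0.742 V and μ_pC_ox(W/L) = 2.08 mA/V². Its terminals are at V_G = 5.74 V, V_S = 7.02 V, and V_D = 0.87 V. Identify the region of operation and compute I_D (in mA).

V_SG = V_S − V_G = 7.02 − 5.74 = 1.28 V; V_SD = V_S − V_D = 7.02 − 0.87 = 6.15 V.
V_ov = V_SG − |V_tp| = 1.28 − 0.742 = 0.538 V.
Since V_SD = 6.15 V ≥ V_ov = 0.538 V, the device is in saturation.
I_D = ½ k_p V_ov² = 0.5 × 2.08 × 0.538² = 0.301 mA.

Saturation; I_D = 0.301 mA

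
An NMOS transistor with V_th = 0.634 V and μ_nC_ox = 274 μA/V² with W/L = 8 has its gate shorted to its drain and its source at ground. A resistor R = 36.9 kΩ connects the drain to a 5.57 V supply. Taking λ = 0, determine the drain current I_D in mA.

I_D = 0.125 mA

With gate tied to drain, V_GS = V_DS ≥ V_GS − V_th, so the device is in saturation.
k_n = μ_nC_ox · (W/L) = 2.192 mA/V².
KCL at the drain: ½ k_n (V_GS − V_th)² = (V_DD − V_GS)/R.
Let x = V_GS − 0.634. Then 40.4 x² + x − 4.936 = 0, giving x = 0.337 V (positive root), so V_GS = 0.971 V.
I_D = (V_DD − V_GS)/R = (5.57 − 0.971) / 36.9 = 0.125 mA.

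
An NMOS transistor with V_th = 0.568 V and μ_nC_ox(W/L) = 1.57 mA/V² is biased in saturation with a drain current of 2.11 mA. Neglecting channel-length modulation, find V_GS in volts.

V_GS = 2.21 V

In saturation I_D = ½ k_n (V_GS − V_th)², so V_GS − V_th = √(2 I_D / k_n) = √(2 × 2.11 / 1.57) = 1.64 V.
V_GS = 0.568 + 1.64 = 2.21 V.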